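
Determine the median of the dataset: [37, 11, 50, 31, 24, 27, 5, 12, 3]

24

Step 1: Sort the data in ascending order: [3, 5, 11, 12, 24, 27, 31, 37, 50]
Step 2: The number of values is n = 9.
Step 3: Since n is odd, the median is the middle value at position 5: 24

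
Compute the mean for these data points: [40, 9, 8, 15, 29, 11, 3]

16.4286

Step 1: Sum all values: 40 + 9 + 8 + 15 + 29 + 11 + 3 = 115
Step 2: Count the number of values: n = 7
Step 3: Mean = sum / n = 115 / 7 = 16.4286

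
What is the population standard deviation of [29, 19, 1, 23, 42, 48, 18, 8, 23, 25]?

13.3132

Step 1: Compute the mean: 23.6
Step 2: Sum of squared deviations from the mean: 1772.4
Step 3: Population variance = 1772.4 / 10 = 177.24
Step 4: Standard deviation = sqrt(177.24) = 13.3132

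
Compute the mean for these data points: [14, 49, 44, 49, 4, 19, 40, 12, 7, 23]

26.1

Step 1: Sum all values: 14 + 49 + 44 + 49 + 4 + 19 + 40 + 12 + 7 + 23 = 261
Step 2: Count the number of values: n = 10
Step 3: Mean = sum / n = 261 / 10 = 26.1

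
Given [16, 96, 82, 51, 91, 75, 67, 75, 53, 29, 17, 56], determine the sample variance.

738.1818

Step 1: Compute the mean: (16 + 96 + 82 + 51 + 91 + 75 + 67 + 75 + 53 + 29 + 17 + 56) / 12 = 59
Step 2: Compute squared deviations from the mean:
  (16 - 59)^2 = 1849
  (96 - 59)^2 = 1369
  (82 - 59)^2 = 529
  (51 - 59)^2 = 64
  (91 - 59)^2 = 1024
  (75 - 59)^2 = 256
  (67 - 59)^2 = 64
  (75 - 59)^2 = 256
  (53 - 59)^2 = 36
  (29 - 59)^2 = 900
  (17 - 59)^2 = 1764
  (56 - 59)^2 = 9
Step 3: Sum of squared deviations = 8120
Step 4: Sample variance = 8120 / 11 = 738.1818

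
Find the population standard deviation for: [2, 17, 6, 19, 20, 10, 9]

6.4015

Step 1: Compute the mean: 11.8571
Step 2: Sum of squared deviations from the mean: 286.8571
Step 3: Population variance = 286.8571 / 7 = 40.9796
Step 4: Standard deviation = sqrt(40.9796) = 6.4015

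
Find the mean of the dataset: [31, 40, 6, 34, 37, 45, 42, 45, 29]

34.3333

Step 1: Sum all values: 31 + 40 + 6 + 34 + 37 + 45 + 42 + 45 + 29 = 309
Step 2: Count the number of values: n = 9
Step 3: Mean = sum / n = 309 / 9 = 34.3333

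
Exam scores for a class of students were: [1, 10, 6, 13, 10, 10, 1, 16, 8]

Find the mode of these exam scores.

10

Step 1: Count the frequency of each value:
  1: appears 2 time(s)
  6: appears 1 time(s)
  8: appears 1 time(s)
  10: appears 3 time(s)
  13: appears 1 time(s)
  16: appears 1 time(s)
Step 2: The value 10 appears most frequently (3 times).
Step 3: Mode = 10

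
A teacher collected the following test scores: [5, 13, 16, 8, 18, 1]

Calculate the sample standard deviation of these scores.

6.6156

Step 1: Compute the mean: 10.1667
Step 2: Sum of squared deviations from the mean: 218.8333
Step 3: Sample variance = 218.8333 / 5 = 43.7667
Step 4: Standard deviation = sqrt(43.7667) = 6.6156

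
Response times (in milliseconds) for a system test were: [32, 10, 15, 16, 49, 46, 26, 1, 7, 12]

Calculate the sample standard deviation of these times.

16.3721

Step 1: Compute the mean: 21.4
Step 2: Sum of squared deviations from the mean: 2412.4
Step 3: Sample variance = 2412.4 / 9 = 268.0444
Step 4: Standard deviation = sqrt(268.0444) = 16.3721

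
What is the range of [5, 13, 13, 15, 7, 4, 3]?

12

Step 1: Identify the maximum value: max = 15
Step 2: Identify the minimum value: min = 3
Step 3: Range = max - min = 15 - 3 = 12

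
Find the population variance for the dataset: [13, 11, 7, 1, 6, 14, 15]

22.2449

Step 1: Compute the mean: (13 + 11 + 7 + 1 + 6 + 14 + 15) / 7 = 9.5714
Step 2: Compute squared deviations from the mean:
  (13 - 9.5714)^2 = 11.7551
  (11 - 9.5714)^2 = 2.0408
  (7 - 9.5714)^2 = 6.6122
  (1 - 9.5714)^2 = 73.4694
  (6 - 9.5714)^2 = 12.7551
  (14 - 9.5714)^2 = 19.6122
  (15 - 9.5714)^2 = 29.4694
Step 3: Sum of squared deviations = 155.7143
Step 4: Population variance = 155.7143 / 7 = 22.2449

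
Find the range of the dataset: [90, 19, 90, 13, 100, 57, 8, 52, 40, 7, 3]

97

Step 1: Identify the maximum value: max = 100
Step 2: Identify the minimum value: min = 3
Step 3: Range = max - min = 100 - 3 = 97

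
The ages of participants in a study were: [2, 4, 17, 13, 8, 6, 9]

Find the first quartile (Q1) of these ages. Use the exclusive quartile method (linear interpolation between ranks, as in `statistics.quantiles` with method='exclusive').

4

Step 1: Sort the data: [2, 4, 6, 8, 9, 13, 17]
Step 2: n = 7
Step 3: Using the exclusive quartile method:
  Q1 = 4
  Q2 (median) = 8
  Q3 = 13
  IQR = Q3 - Q1 = 13 - 4 = 9
Step 4: Q1 = 4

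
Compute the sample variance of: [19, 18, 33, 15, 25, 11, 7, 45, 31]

144.5

Step 1: Compute the mean: (19 + 18 + 33 + 15 + 25 + 11 + 7 + 45 + 31) / 9 = 22.6667
Step 2: Compute squared deviations from the mean:
  (19 - 22.6667)^2 = 13.4444
  (18 - 22.6667)^2 = 21.7778
  (33 - 22.6667)^2 = 106.7778
  (15 - 22.6667)^2 = 58.7778
  (25 - 22.6667)^2 = 5.4444
  (11 - 22.6667)^2 = 136.1111
  (7 - 22.6667)^2 = 245.4444
  (45 - 22.6667)^2 = 498.7778
  (31 - 22.6667)^2 = 69.4444
Step 3: Sum of squared deviations = 1156
Step 4: Sample variance = 1156 / 8 = 144.5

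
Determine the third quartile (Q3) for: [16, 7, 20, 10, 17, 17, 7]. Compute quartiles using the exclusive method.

17

Step 1: Sort the data: [7, 7, 10, 16, 17, 17, 20]
Step 2: n = 7
Step 3: Using the exclusive quartile method:
  Q1 = 7
  Q2 (median) = 16
  Q3 = 17
  IQR = Q3 - Q1 = 17 - 7 = 10
Step 4: Q3 = 17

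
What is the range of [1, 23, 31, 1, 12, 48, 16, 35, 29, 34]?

47

Step 1: Identify the maximum value: max = 48
Step 2: Identify the minimum value: min = 1
Step 3: Range = max - min = 48 - 1 = 47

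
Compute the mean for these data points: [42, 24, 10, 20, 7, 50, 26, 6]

23.125

Step 1: Sum all values: 42 + 24 + 10 + 20 + 7 + 50 + 26 + 6 = 185
Step 2: Count the number of values: n = 8
Step 3: Mean = sum / n = 185 / 8 = 23.125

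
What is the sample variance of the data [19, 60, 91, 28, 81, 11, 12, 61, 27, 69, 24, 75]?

847

Step 1: Compute the mean: (19 + 60 + 91 + 28 + 81 + 11 + 12 + 61 + 27 + 69 + 24 + 75) / 12 = 46.5
Step 2: Compute squared deviations from the mean:
  (19 - 46.5)^2 = 756.25
  (60 - 46.5)^2 = 182.25
  (91 - 46.5)^2 = 1980.25
  (28 - 46.5)^2 = 342.25
  (81 - 46.5)^2 = 1190.25
  (11 - 46.5)^2 = 1260.25
  (12 - 46.5)^2 = 1190.25
  (61 - 46.5)^2 = 210.25
  (27 - 46.5)^2 = 380.25
  (69 - 46.5)^2 = 506.25
  (24 - 46.5)^2 = 506.25
  (75 - 46.5)^2 = 812.25
Step 3: Sum of squared deviations = 9317
Step 4: Sample variance = 9317 / 11 = 847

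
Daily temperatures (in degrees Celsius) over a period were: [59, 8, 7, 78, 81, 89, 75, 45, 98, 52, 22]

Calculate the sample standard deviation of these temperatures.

32.1398

Step 1: Compute the mean: 55.8182
Step 2: Sum of squared deviations from the mean: 10329.6364
Step 3: Sample variance = 10329.6364 / 10 = 1032.9636
Step 4: Standard deviation = sqrt(1032.9636) = 32.1398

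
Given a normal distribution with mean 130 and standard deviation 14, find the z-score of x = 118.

-0.8571

Step 1: Recall the z-score formula: z = (x - mu) / sigma
Step 2: Substitute values: z = (118 - 130) / 14
Step 3: z = -12 / 14 = -0.8571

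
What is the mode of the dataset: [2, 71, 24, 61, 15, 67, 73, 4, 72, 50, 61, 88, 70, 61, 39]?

61

Step 1: Count the frequency of each value:
  2: appears 1 time(s)
  4: appears 1 time(s)
  15: appears 1 time(s)
  24: appears 1 time(s)
  39: appears 1 time(s)
  50: appears 1 time(s)
  61: appears 3 time(s)
  67: appears 1 time(s)
  70: appears 1 time(s)
  71: appears 1 time(s)
  72: appears 1 time(s)
  73: appears 1 time(s)
  88: appears 1 time(s)
Step 2: The value 61 appears most frequently (3 times).
Step 3: Mode = 61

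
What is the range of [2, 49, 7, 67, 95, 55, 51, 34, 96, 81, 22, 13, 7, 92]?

94

Step 1: Identify the maximum value: max = 96
Step 2: Identify the minimum value: min = 2
Step 3: Range = max - min = 96 - 2 = 94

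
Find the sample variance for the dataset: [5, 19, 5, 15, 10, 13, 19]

34.9048

Step 1: Compute the mean: (5 + 19 + 5 + 15 + 10 + 13 + 19) / 7 = 12.2857
Step 2: Compute squared deviations from the mean:
  (5 - 12.2857)^2 = 53.0816
  (19 - 12.2857)^2 = 45.0816
  (5 - 12.2857)^2 = 53.0816
  (15 - 12.2857)^2 = 7.3673
  (10 - 12.2857)^2 = 5.2245
  (13 - 12.2857)^2 = 0.5102
  (19 - 12.2857)^2 = 45.0816
Step 3: Sum of squared deviations = 209.4286
Step 4: Sample variance = 209.4286 / 6 = 34.9048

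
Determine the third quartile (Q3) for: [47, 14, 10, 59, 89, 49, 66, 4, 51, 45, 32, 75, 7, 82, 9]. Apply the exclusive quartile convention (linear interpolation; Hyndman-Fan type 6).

66

Step 1: Sort the data: [4, 7, 9, 10, 14, 32, 45, 47, 49, 51, 59, 66, 75, 82, 89]
Step 2: n = 15
Step 3: Using the exclusive quartile method:
  Q1 = 10
  Q2 (median) = 47
  Q3 = 66
  IQR = Q3 - Q1 = 66 - 10 = 56
Step 4: Q3 = 66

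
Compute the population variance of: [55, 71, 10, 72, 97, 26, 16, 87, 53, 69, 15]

855.9008

Step 1: Compute the mean: (55 + 71 + 10 + 72 + 97 + 26 + 16 + 87 + 53 + 69 + 15) / 11 = 51.9091
Step 2: Compute squared deviations from the mean:
  (55 - 51.9091)^2 = 9.5537
  (71 - 51.9091)^2 = 364.4628
  (10 - 51.9091)^2 = 1756.3719
  (72 - 51.9091)^2 = 403.6446
  (97 - 51.9091)^2 = 2033.1901
  (26 - 51.9091)^2 = 671.281
  (16 - 51.9091)^2 = 1289.4628
  (87 - 51.9091)^2 = 1231.3719
  (53 - 51.9091)^2 = 1.1901
  (69 - 51.9091)^2 = 292.0992
  (15 - 51.9091)^2 = 1362.281
Step 3: Sum of squared deviations = 9414.9091
Step 4: Population variance = 9414.9091 / 11 = 855.9008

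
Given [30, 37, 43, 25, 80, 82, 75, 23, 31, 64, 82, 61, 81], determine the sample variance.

572.4103

Step 1: Compute the mean: (30 + 37 + 43 + 25 + 80 + 82 + 75 + 23 + 31 + 64 + 82 + 61 + 81) / 13 = 54.9231
Step 2: Compute squared deviations from the mean:
  (30 - 54.9231)^2 = 621.1598
  (37 - 54.9231)^2 = 321.2367
  (43 - 54.9231)^2 = 142.1598
  (25 - 54.9231)^2 = 895.3905
  (80 - 54.9231)^2 = 628.8521
  (82 - 54.9231)^2 = 733.1598
  (75 - 54.9231)^2 = 403.0828
  (23 - 54.9231)^2 = 1019.0828
  (31 - 54.9231)^2 = 572.3136
  (64 - 54.9231)^2 = 82.3905
  (82 - 54.9231)^2 = 733.1598
  (61 - 54.9231)^2 = 36.929
  (81 - 54.9231)^2 = 680.0059
Step 3: Sum of squared deviations = 6868.9231
Step 4: Sample variance = 6868.9231 / 12 = 572.4103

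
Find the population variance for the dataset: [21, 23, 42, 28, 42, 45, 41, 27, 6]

150.0247

Step 1: Compute the mean: (21 + 23 + 42 + 28 + 42 + 45 + 41 + 27 + 6) / 9 = 30.5556
Step 2: Compute squared deviations from the mean:
  (21 - 30.5556)^2 = 91.3086
  (23 - 30.5556)^2 = 57.0864
  (42 - 30.5556)^2 = 130.9753
  (28 - 30.5556)^2 = 6.5309
  (42 - 30.5556)^2 = 130.9753
  (45 - 30.5556)^2 = 208.642
  (41 - 30.5556)^2 = 109.0864
  (27 - 30.5556)^2 = 12.642
  (6 - 30.5556)^2 = 602.9753
Step 3: Sum of squared deviations = 1350.2222
Step 4: Population variance = 1350.2222 / 9 = 150.0247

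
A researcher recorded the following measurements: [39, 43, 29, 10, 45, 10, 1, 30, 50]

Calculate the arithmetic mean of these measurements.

28.5556

Step 1: Sum all values: 39 + 43 + 29 + 10 + 45 + 10 + 1 + 30 + 50 = 257
Step 2: Count the number of values: n = 9
Step 3: Mean = sum / n = 257 / 9 = 28.5556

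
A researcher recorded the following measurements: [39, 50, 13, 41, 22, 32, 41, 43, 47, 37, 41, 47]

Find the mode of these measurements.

41

Step 1: Count the frequency of each value:
  13: appears 1 time(s)
  22: appears 1 time(s)
  32: appears 1 time(s)
  37: appears 1 time(s)
  39: appears 1 time(s)
  41: appears 3 time(s)
  43: appears 1 time(s)
  47: appears 2 time(s)
  50: appears 1 time(s)
Step 2: The value 41 appears most frequently (3 times).
Step 3: Mode = 41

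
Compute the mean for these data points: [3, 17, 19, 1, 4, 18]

10.3333

Step 1: Sum all values: 3 + 17 + 19 + 1 + 4 + 18 = 62
Step 2: Count the number of values: n = 6
Step 3: Mean = sum / n = 62 / 6 = 10.3333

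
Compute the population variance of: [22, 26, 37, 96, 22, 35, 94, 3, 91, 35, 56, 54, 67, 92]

910.4082

Step 1: Compute the mean: (22 + 26 + 37 + 96 + 22 + 35 + 94 + 3 + 91 + 35 + 56 + 54 + 67 + 92) / 14 = 52.1429
Step 2: Compute squared deviations from the mean:
  (22 - 52.1429)^2 = 908.5918
  (26 - 52.1429)^2 = 683.449
  (37 - 52.1429)^2 = 229.3061
  (96 - 52.1429)^2 = 1923.449
  (22 - 52.1429)^2 = 908.5918
  (35 - 52.1429)^2 = 293.8776
  (94 - 52.1429)^2 = 1752.0204
  (3 - 52.1429)^2 = 2415.0204
  (91 - 52.1429)^2 = 1509.8776
  (35 - 52.1429)^2 = 293.8776
  (56 - 52.1429)^2 = 14.8776
  (54 - 52.1429)^2 = 3.449
  (67 - 52.1429)^2 = 220.7347
  (92 - 52.1429)^2 = 1588.5918
Step 3: Sum of squared deviations = 12745.7143
Step 4: Population variance = 12745.7143 / 14 = 910.4082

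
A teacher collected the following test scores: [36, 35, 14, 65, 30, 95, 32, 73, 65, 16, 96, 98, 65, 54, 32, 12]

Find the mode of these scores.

65

Step 1: Count the frequency of each value:
  12: appears 1 time(s)
  14: appears 1 time(s)
  16: appears 1 time(s)
  30: appears 1 time(s)
  32: appears 2 time(s)
  35: appears 1 time(s)
  36: appears 1 time(s)
  54: appears 1 time(s)
  65: appears 3 time(s)
  73: appears 1 time(s)
  95: appears 1 time(s)
  96: appears 1 time(s)
  98: appears 1 time(s)
Step 2: The value 65 appears most frequently (3 times).
Step 3: Mode = 65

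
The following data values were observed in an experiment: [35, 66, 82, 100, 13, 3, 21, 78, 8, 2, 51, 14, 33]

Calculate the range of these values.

98

Step 1: Identify the maximum value: max = 100
Step 2: Identify the minimum value: min = 2
Step 3: Range = max - min = 100 - 2 = 98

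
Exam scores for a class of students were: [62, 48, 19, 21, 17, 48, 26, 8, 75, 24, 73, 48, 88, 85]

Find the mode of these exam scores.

48

Step 1: Count the frequency of each value:
  8: appears 1 time(s)
  17: appears 1 time(s)
  19: appears 1 time(s)
  21: appears 1 time(s)
  24: appears 1 time(s)
  26: appears 1 time(s)
  48: appears 3 time(s)
  62: appears 1 time(s)
  73: appears 1 time(s)
  75: appears 1 time(s)
  85: appears 1 time(s)
  88: appears 1 time(s)
Step 2: The value 48 appears most frequently (3 times).
Step 3: Mode = 48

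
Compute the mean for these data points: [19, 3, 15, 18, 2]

11.4

Step 1: Sum all values: 19 + 3 + 15 + 18 + 2 = 57
Step 2: Count the number of values: n = 5
Step 3: Mean = sum / n = 57 / 5 = 11.4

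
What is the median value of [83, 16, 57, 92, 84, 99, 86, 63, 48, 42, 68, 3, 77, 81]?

72.5

Step 1: Sort the data in ascending order: [3, 16, 42, 48, 57, 63, 68, 77, 81, 83, 84, 86, 92, 99]
Step 2: The number of values is n = 14.
Step 3: Since n is even, the median is the average of positions 7 and 8:
  Median = (68 + 77) / 2 = 72.5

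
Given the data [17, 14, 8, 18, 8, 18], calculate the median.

15.5

Step 1: Sort the data in ascending order: [8, 8, 14, 17, 18, 18]
Step 2: The number of values is n = 6.
Step 3: Since n is even, the median is the average of positions 3 and 4:
  Median = (14 + 17) / 2 = 15.5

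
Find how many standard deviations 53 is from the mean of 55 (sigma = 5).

-0.4

Step 1: Recall the z-score formula: z = (x - mu) / sigma
Step 2: Substitute values: z = (53 - 55) / 5
Step 3: z = -2 / 5 = -0.4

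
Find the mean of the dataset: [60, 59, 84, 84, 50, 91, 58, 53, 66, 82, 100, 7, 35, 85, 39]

63.5333

Step 1: Sum all values: 60 + 59 + 84 + 84 + 50 + 91 + 58 + 53 + 66 + 82 + 100 + 7 + 35 + 85 + 39 = 953
Step 2: Count the number of values: n = 15
Step 3: Mean = sum / n = 953 / 15 = 63.5333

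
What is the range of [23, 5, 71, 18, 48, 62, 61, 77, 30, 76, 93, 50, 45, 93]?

88

Step 1: Identify the maximum value: max = 93
Step 2: Identify the minimum value: min = 5
Step 3: Range = max - min = 93 - 5 = 88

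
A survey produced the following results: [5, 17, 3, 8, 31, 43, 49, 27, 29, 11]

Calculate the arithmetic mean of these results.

22.3

Step 1: Sum all values: 5 + 17 + 3 + 8 + 31 + 43 + 49 + 27 + 29 + 11 = 223
Step 2: Count the number of values: n = 10
Step 3: Mean = sum / n = 223 / 10 = 22.3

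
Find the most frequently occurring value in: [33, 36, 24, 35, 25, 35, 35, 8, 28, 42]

35

Step 1: Count the frequency of each value:
  8: appears 1 time(s)
  24: appears 1 time(s)
  25: appears 1 time(s)
  28: appears 1 time(s)
  33: appears 1 time(s)
  35: appears 3 time(s)
  36: appears 1 time(s)
  42: appears 1 time(s)
Step 2: The value 35 appears most frequently (3 times).
Step 3: Mode = 35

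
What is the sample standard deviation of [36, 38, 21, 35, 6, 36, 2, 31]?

14.3918

Step 1: Compute the mean: 25.625
Step 2: Sum of squared deviations from the mean: 1449.875
Step 3: Sample variance = 1449.875 / 7 = 207.125
Step 4: Standard deviation = sqrt(207.125) = 14.3918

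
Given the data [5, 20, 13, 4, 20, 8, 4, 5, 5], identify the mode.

5

Step 1: Count the frequency of each value:
  4: appears 2 time(s)
  5: appears 3 time(s)
  8: appears 1 time(s)
  13: appears 1 time(s)
  20: appears 2 time(s)
Step 2: The value 5 appears most frequently (3 times).
Step 3: Mode = 5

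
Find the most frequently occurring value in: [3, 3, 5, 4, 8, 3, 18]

3

Step 1: Count the frequency of each value:
  3: appears 3 time(s)
  4: appears 1 time(s)
  5: appears 1 time(s)
  8: appears 1 time(s)
  18: appears 1 time(s)
Step 2: The value 3 appears most frequently (3 times).
Step 3: Mode = 3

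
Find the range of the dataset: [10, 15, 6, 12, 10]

9

Step 1: Identify the maximum value: max = 15
Step 2: Identify the minimum value: min = 6
Step 3: Range = max - min = 15 - 6 = 9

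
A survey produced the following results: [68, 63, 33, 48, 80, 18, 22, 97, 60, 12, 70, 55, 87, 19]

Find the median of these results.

57.5

Step 1: Sort the data in ascending order: [12, 18, 19, 22, 33, 48, 55, 60, 63, 68, 70, 80, 87, 97]
Step 2: The number of values is n = 14.
Step 3: Since n is even, the median is the average of positions 7 and 8:
  Median = (55 + 60) / 2 = 57.5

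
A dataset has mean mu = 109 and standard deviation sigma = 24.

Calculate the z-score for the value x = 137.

1.1667

Step 1: Recall the z-score formula: z = (x - mu) / sigma
Step 2: Substitute values: z = (137 - 109) / 24
Step 3: z = 28 / 24 = 1.1667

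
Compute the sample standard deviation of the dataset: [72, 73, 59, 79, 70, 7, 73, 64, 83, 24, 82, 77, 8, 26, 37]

27.3412

Step 1: Compute the mean: 55.6
Step 2: Sum of squared deviations from the mean: 10465.6
Step 3: Sample variance = 10465.6 / 14 = 747.5429
Step 4: Standard deviation = sqrt(747.5429) = 27.3412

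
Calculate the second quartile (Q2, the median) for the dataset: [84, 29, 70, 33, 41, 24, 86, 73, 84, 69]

69.5

Step 1: Sort the data: [24, 29, 33, 41, 69, 70, 73, 84, 84, 86]
Step 2: n = 10
Step 3: Q2 is the median. Since n is even, it is the average of the values at positions 5 and 6:
  Q2 = (69 + 70) / 2 = 69.5
Step 4: Q2 = 69.5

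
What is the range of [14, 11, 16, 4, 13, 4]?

12

Step 1: Identify the maximum value: max = 16
Step 2: Identify the minimum value: min = 4
Step 3: Range = max - min = 16 - 4 = 12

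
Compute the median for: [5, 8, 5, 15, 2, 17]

6.5

Step 1: Sort the data in ascending order: [2, 5, 5, 8, 15, 17]
Step 2: The number of values is n = 6.
Step 3: Since n is even, the median is the average of positions 3 and 4:
  Median = (5 + 8) / 2 = 6.5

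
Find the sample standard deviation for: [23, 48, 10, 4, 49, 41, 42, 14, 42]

17.5855

Step 1: Compute the mean: 30.3333
Step 2: Sum of squared deviations from the mean: 2474
Step 3: Sample variance = 2474 / 8 = 309.25
Step 4: Standard deviation = sqrt(309.25) = 17.5855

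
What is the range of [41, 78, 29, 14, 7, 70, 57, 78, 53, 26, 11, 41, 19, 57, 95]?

88

Step 1: Identify the maximum value: max = 95
Step 2: Identify the minimum value: min = 7
Step 3: Range = max - min = 95 - 7 = 88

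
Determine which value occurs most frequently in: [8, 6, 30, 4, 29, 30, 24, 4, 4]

4

Step 1: Count the frequency of each value:
  4: appears 3 time(s)
  6: appears 1 time(s)
  8: appears 1 time(s)
  24: appears 1 time(s)
  29: appears 1 time(s)
  30: appears 2 time(s)
Step 2: The value 4 appears most frequently (3 times).
Step 3: Mode = 4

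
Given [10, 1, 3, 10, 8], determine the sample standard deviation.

4.1593

Step 1: Compute the mean: 6.4
Step 2: Sum of squared deviations from the mean: 69.2
Step 3: Sample variance = 69.2 / 4 = 17.3
Step 4: Standard deviation = sqrt(17.3) = 4.1593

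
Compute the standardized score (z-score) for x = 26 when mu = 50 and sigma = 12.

-2

Step 1: Recall the z-score formula: z = (x - mu) / sigma
Step 2: Substitute values: z = (26 - 50) / 12
Step 3: z = -24 / 12 = -2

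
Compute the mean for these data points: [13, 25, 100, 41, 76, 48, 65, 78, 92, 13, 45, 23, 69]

52.9231

Step 1: Sum all values: 13 + 25 + 100 + 41 + 76 + 48 + 65 + 78 + 92 + 13 + 45 + 23 + 69 = 688
Step 2: Count the number of values: n = 13
Step 3: Mean = sum / n = 688 / 13 = 52.9231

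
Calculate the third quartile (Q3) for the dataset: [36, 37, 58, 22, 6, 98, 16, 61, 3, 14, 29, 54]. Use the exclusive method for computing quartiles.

57

Step 1: Sort the data: [3, 6, 14, 16, 22, 29, 36, 37, 54, 58, 61, 98]
Step 2: n = 12
Step 3: Using the exclusive quartile method:
  Q1 = 14.5
  Q2 (median) = 32.5
  Q3 = 57
  IQR = Q3 - Q1 = 57 - 14.5 = 42.5
Step 4: Q3 = 57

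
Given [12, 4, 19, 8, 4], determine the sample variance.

39.8

Step 1: Compute the mean: (12 + 4 + 19 + 8 + 4) / 5 = 9.4
Step 2: Compute squared deviations from the mean:
  (12 - 9.4)^2 = 6.76
  (4 - 9.4)^2 = 29.16
  (19 - 9.4)^2 = 92.16
  (8 - 9.4)^2 = 1.96
  (4 - 9.4)^2 = 29.16
Step 3: Sum of squared deviations = 159.2
Step 4: Sample variance = 159.2 / 4 = 39.8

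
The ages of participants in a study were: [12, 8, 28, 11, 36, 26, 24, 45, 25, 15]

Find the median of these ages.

24.5

Step 1: Sort the data in ascending order: [8, 11, 12, 15, 24, 25, 26, 28, 36, 45]
Step 2: The number of values is n = 10.
Step 3: Since n is even, the median is the average of positions 5 and 6:
  Median = (24 + 25) / 2 = 24.5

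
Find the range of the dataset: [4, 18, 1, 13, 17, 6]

17

Step 1: Identify the maximum value: max = 18
Step 2: Identify the minimum value: min = 1
Step 3: Range = max - min = 18 - 1 = 17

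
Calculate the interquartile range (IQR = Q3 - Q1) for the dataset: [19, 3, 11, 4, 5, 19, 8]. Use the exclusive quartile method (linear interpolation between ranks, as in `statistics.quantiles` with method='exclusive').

15

Step 1: Sort the data: [3, 4, 5, 8, 11, 19, 19]
Step 2: n = 7
Step 3: Using the exclusive quartile method:
  Q1 = 4
  Q2 (median) = 8
  Q3 = 19
  IQR = Q3 - Q1 = 19 - 4 = 15
Step 4: IQR = 15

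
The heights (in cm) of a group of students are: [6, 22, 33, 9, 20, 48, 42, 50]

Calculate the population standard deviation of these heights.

15.9902

Step 1: Compute the mean: 28.75
Step 2: Sum of squared deviations from the mean: 2045.5
Step 3: Population variance = 2045.5 / 8 = 255.6875
Step 4: Standard deviation = sqrt(255.6875) = 15.9902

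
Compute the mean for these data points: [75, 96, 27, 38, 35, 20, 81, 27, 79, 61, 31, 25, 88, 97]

55.7143

Step 1: Sum all values: 75 + 96 + 27 + 38 + 35 + 20 + 81 + 27 + 79 + 61 + 31 + 25 + 88 + 97 = 780
Step 2: Count the number of values: n = 14
Step 3: Mean = sum / n = 780 / 14 = 55.7143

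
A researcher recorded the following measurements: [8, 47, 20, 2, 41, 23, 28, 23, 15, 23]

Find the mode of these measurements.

23

Step 1: Count the frequency of each value:
  2: appears 1 time(s)
  8: appears 1 time(s)
  15: appears 1 time(s)
  20: appears 1 time(s)
  23: appears 3 time(s)
  28: appears 1 time(s)
  41: appears 1 time(s)
  47: appears 1 time(s)
Step 2: The value 23 appears most frequently (3 times).
Step 3: Mode = 23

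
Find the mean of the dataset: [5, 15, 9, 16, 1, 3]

8.1667

Step 1: Sum all values: 5 + 15 + 9 + 16 + 1 + 3 = 49
Step 2: Count the number of values: n = 6
Step 3: Mean = sum / n = 49 / 6 = 8.1667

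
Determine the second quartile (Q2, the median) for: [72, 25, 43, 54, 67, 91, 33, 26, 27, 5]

38

Step 1: Sort the data: [5, 25, 26, 27, 33, 43, 54, 67, 72, 91]
Step 2: n = 10
Step 3: Q2 is the median. Since n is even, it is the average of the values at positions 5 and 6:
  Q2 = (33 + 43) / 2 = 38
Step 4: Q2 = 38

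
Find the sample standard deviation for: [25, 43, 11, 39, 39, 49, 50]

13.9983

Step 1: Compute the mean: 36.5714
Step 2: Sum of squared deviations from the mean: 1175.7143
Step 3: Sample variance = 1175.7143 / 6 = 195.9524
Step 4: Standard deviation = sqrt(195.9524) = 13.9983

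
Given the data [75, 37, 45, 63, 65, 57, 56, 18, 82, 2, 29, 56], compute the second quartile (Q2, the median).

56

Step 1: Sort the data: [2, 18, 29, 37, 45, 56, 56, 57, 63, 65, 75, 82]
Step 2: n = 12
Step 3: Q2 is the median. Since n is even, it is the average of the values at positions 6 and 7:
  Q2 = (56 + 56) / 2 = 56
Step 4: Q2 = 56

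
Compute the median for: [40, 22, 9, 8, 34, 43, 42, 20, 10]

22

Step 1: Sort the data in ascending order: [8, 9, 10, 20, 22, 34, 40, 42, 43]
Step 2: The number of values is n = 9.
Step 3: Since n is odd, the median is the middle value at position 5: 22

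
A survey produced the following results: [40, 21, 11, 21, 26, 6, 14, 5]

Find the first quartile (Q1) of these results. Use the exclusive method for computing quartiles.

7.25

Step 1: Sort the data: [5, 6, 11, 14, 21, 21, 26, 40]
Step 2: n = 8
Step 3: Using the exclusive quartile method:
  Q1 = 7.25
  Q2 (median) = 17.5
  Q3 = 24.75
  IQR = Q3 - Q1 = 24.75 - 7.25 = 17.5
Step 4: Q1 = 7.25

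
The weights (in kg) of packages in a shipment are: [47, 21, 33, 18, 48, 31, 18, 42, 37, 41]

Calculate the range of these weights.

30

Step 1: Identify the maximum value: max = 48
Step 2: Identify the minimum value: min = 18
Step 3: Range = max - min = 48 - 18 = 30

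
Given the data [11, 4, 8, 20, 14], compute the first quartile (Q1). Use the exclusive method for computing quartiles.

6

Step 1: Sort the data: [4, 8, 11, 14, 20]
Step 2: n = 5
Step 3: Using the exclusive quartile method:
  Q1 = 6
  Q2 (median) = 11
  Q3 = 17
  IQR = Q3 - Q1 = 17 - 6 = 11
Step 4: Q1 = 6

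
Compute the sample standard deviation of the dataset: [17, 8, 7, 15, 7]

4.8166

Step 1: Compute the mean: 10.8
Step 2: Sum of squared deviations from the mean: 92.8
Step 3: Sample variance = 92.8 / 4 = 23.2
Step 4: Standard deviation = sqrt(23.2) = 4.8166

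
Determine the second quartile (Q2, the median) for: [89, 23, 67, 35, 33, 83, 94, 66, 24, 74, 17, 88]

66.5

Step 1: Sort the data: [17, 23, 24, 33, 35, 66, 67, 74, 83, 88, 89, 94]
Step 2: n = 12
Step 3: Q2 is the median. Since n is even, it is the average of the values at positions 6 and 7:
  Q2 = (66 + 67) / 2 = 66.5
Step 4: Q2 = 66.5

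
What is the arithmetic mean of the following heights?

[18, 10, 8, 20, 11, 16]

13.8333

Step 1: Sum all values: 18 + 10 + 8 + 20 + 11 + 16 = 83
Step 2: Count the number of values: n = 6
Step 3: Mean = sum / n = 83 / 6 = 13.8333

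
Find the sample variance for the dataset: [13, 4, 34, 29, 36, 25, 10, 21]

135.1429

Step 1: Compute the mean: (13 + 4 + 34 + 29 + 36 + 25 + 10 + 21) / 8 = 21.5
Step 2: Compute squared deviations from the mean:
  (13 - 21.5)^2 = 72.25
  (4 - 21.5)^2 = 306.25
  (34 - 21.5)^2 = 156.25
  (29 - 21.5)^2 = 56.25
  (36 - 21.5)^2 = 210.25
  (25 - 21.5)^2 = 12.25
  (10 - 21.5)^2 = 132.25
  (21 - 21.5)^2 = 0.25
Step 3: Sum of squared deviations = 946
Step 4: Sample variance = 946 / 7 = 135.1429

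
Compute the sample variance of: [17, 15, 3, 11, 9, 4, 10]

26.8095

Step 1: Compute the mean: (17 + 15 + 3 + 11 + 9 + 4 + 10) / 7 = 9.8571
Step 2: Compute squared deviations from the mean:
  (17 - 9.8571)^2 = 51.0204
  (15 - 9.8571)^2 = 26.449
  (3 - 9.8571)^2 = 47.0204
  (11 - 9.8571)^2 = 1.3061
  (9 - 9.8571)^2 = 0.7347
  (4 - 9.8571)^2 = 34.3061
  (10 - 9.8571)^2 = 0.0204
Step 3: Sum of squared deviations = 160.8571
Step 4: Sample variance = 160.8571 / 6 = 26.8095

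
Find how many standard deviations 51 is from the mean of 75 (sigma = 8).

-3

Step 1: Recall the z-score formula: z = (x - mu) / sigma
Step 2: Substitute values: z = (51 - 75) / 8
Step 3: z = -24 / 8 = -3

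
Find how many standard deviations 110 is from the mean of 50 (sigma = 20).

3

Step 1: Recall the z-score formula: z = (x - mu) / sigma
Step 2: Substitute values: z = (110 - 50) / 20
Step 3: z = 60 / 20 = 3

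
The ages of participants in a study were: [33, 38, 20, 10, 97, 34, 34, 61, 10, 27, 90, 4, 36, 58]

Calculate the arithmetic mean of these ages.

39.4286

Step 1: Sum all values: 33 + 38 + 20 + 10 + 97 + 34 + 34 + 61 + 10 + 27 + 90 + 4 + 36 + 58 = 552
Step 2: Count the number of values: n = 14
Step 3: Mean = sum / n = 552 / 14 = 39.4286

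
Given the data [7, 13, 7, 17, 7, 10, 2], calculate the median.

7

Step 1: Sort the data in ascending order: [2, 7, 7, 7, 10, 13, 17]
Step 2: The number of values is n = 7.
Step 3: Since n is odd, the median is the middle value at position 4: 7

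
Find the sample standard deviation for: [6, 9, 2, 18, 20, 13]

6.9761

Step 1: Compute the mean: 11.3333
Step 2: Sum of squared deviations from the mean: 243.3333
Step 3: Sample variance = 243.3333 / 5 = 48.6667
Step 4: Standard deviation = sqrt(48.6667) = 6.9761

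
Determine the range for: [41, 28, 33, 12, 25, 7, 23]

34

Step 1: Identify the maximum value: max = 41
Step 2: Identify the minimum value: min = 7
Step 3: Range = max - min = 41 - 7 = 34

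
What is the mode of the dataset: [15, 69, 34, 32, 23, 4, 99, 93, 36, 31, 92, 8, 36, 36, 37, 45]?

36

Step 1: Count the frequency of each value:
  4: appears 1 time(s)
  8: appears 1 time(s)
  15: appears 1 time(s)
  23: appears 1 time(s)
  31: appears 1 time(s)
  32: appears 1 time(s)
  34: appears 1 time(s)
  36: appears 3 time(s)
  37: appears 1 time(s)
  45: appears 1 time(s)
  69: appears 1 time(s)
  92: appears 1 time(s)
  93: appears 1 time(s)
  99: appears 1 time(s)
Step 2: The value 36 appears most frequently (3 times).
Step 3: Mode = 36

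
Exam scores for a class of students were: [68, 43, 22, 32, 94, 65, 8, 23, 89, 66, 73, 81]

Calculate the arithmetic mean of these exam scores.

55.3333

Step 1: Sum all values: 68 + 43 + 22 + 32 + 94 + 65 + 8 + 23 + 89 + 66 + 73 + 81 = 664
Step 2: Count the number of values: n = 12
Step 3: Mean = sum / n = 664 / 12 = 55.3333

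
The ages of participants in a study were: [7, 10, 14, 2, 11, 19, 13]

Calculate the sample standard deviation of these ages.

5.3984

Step 1: Compute the mean: 10.8571
Step 2: Sum of squared deviations from the mean: 174.8571
Step 3: Sample variance = 174.8571 / 6 = 29.1429
Step 4: Standard deviation = sqrt(29.1429) = 5.3984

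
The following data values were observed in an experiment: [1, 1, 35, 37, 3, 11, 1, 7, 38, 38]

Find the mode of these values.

1

Step 1: Count the frequency of each value:
  1: appears 3 time(s)
  3: appears 1 time(s)
  7: appears 1 time(s)
  11: appears 1 time(s)
  35: appears 1 time(s)
  37: appears 1 time(s)
  38: appears 2 time(s)
Step 2: The value 1 appears most frequently (3 times).
Step 3: Mode = 1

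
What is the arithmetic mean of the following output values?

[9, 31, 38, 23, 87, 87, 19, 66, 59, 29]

44.8

Step 1: Sum all values: 9 + 31 + 38 + 23 + 87 + 87 + 19 + 66 + 59 + 29 = 448
Step 2: Count the number of values: n = 10
Step 3: Mean = sum / n = 448 / 10 = 44.8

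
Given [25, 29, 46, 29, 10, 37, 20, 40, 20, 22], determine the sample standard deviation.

10.7889

Step 1: Compute the mean: 27.8
Step 2: Sum of squared deviations from the mean: 1047.6
Step 3: Sample variance = 1047.6 / 9 = 116.4
Step 4: Standard deviation = sqrt(116.4) = 10.7889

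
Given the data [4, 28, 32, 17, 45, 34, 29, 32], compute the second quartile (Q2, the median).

30.5

Step 1: Sort the data: [4, 17, 28, 29, 32, 32, 34, 45]
Step 2: n = 8
Step 3: Q2 is the median. Since n is even, it is the average of the values at positions 4 and 5:
  Q2 = (29 + 32) / 2 = 30.5
Step 4: Q2 = 30.5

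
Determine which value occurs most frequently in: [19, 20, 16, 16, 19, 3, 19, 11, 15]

19

Step 1: Count the frequency of each value:
  3: appears 1 time(s)
  11: appears 1 time(s)
  15: appears 1 time(s)
  16: appears 2 time(s)
  19: appears 3 time(s)
  20: appears 1 time(s)
Step 2: The value 19 appears most frequently (3 times).
Step 3: Mode = 19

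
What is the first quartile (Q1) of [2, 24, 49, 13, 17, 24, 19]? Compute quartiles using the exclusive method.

13

Step 1: Sort the data: [2, 13, 17, 19, 24, 24, 49]
Step 2: n = 7
Step 3: Using the exclusive quartile method:
  Q1 = 13
  Q2 (median) = 19
  Q3 = 24
  IQR = Q3 - Q1 = 24 - 13 = 11
Step 4: Q1 = 13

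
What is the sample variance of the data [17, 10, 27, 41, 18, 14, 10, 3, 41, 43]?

215.6

Step 1: Compute the mean: (17 + 10 + 27 + 41 + 18 + 14 + 10 + 3 + 41 + 43) / 10 = 22.4
Step 2: Compute squared deviations from the mean:
  (17 - 22.4)^2 = 29.16
  (10 - 22.4)^2 = 153.76
  (27 - 22.4)^2 = 21.16
  (41 - 22.4)^2 = 345.96
  (18 - 22.4)^2 = 19.36
  (14 - 22.4)^2 = 70.56
  (10 - 22.4)^2 = 153.76
  (3 - 22.4)^2 = 376.36
  (41 - 22.4)^2 = 345.96
  (43 - 22.4)^2 = 424.36
Step 3: Sum of squared deviations = 1940.4
Step 4: Sample variance = 1940.4 / 9 = 215.6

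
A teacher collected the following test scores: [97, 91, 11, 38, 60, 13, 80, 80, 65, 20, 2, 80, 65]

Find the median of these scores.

65

Step 1: Sort the data in ascending order: [2, 11, 13, 20, 38, 60, 65, 65, 80, 80, 80, 91, 97]
Step 2: The number of values is n = 13.
Step 3: Since n is odd, the median is the middle value at position 7: 65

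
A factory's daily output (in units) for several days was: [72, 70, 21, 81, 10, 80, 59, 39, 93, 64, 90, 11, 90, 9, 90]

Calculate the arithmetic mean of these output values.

58.6

Step 1: Sum all values: 72 + 70 + 21 + 81 + 10 + 80 + 59 + 39 + 93 + 64 + 90 + 11 + 90 + 9 + 90 = 879
Step 2: Count the number of values: n = 15
Step 3: Mean = sum / n = 879 / 15 = 58.6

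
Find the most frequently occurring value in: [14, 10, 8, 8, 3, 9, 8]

8

Step 1: Count the frequency of each value:
  3: appears 1 time(s)
  8: appears 3 time(s)
  9: appears 1 time(s)
  10: appears 1 time(s)
  14: appears 1 time(s)
Step 2: The value 8 appears most frequently (3 times).
Step 3: Mode = 8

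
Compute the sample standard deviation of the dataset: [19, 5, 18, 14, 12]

5.5946

Step 1: Compute the mean: 13.6
Step 2: Sum of squared deviations from the mean: 125.2
Step 3: Sample variance = 125.2 / 4 = 31.3
Step 4: Standard deviation = sqrt(31.3) = 5.5946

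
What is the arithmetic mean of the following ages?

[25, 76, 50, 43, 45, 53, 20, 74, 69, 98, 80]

57.5455

Step 1: Sum all values: 25 + 76 + 50 + 43 + 45 + 53 + 20 + 74 + 69 + 98 + 80 = 633
Step 2: Count the number of values: n = 11
Step 3: Mean = sum / n = 633 / 11 = 57.5455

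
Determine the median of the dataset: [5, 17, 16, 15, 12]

15

Step 1: Sort the data in ascending order: [5, 12, 15, 16, 17]
Step 2: The number of values is n = 5.
Step 3: Since n is odd, the median is the middle value at position 3: 15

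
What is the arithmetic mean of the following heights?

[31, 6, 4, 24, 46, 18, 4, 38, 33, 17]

22.1

Step 1: Sum all values: 31 + 6 + 4 + 24 + 46 + 18 + 4 + 38 + 33 + 17 = 221
Step 2: Count the number of values: n = 10
Step 3: Mean = sum / n = 221 / 10 = 22.1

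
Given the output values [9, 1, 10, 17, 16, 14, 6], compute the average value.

10.4286

Step 1: Sum all values: 9 + 1 + 10 + 17 + 16 + 14 + 6 = 73
Step 2: Count the number of values: n = 7
Step 3: Mean = sum / n = 73 / 7 = 10.4286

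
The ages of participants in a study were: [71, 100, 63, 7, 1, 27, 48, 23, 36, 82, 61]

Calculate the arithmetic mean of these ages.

47.1818

Step 1: Sum all values: 71 + 100 + 63 + 7 + 1 + 27 + 48 + 23 + 36 + 82 + 61 = 519
Step 2: Count the number of values: n = 11
Step 3: Mean = sum / n = 519 / 11 = 47.1818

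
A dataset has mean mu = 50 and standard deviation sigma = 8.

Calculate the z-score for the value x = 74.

3

Step 1: Recall the z-score formula: z = (x - mu) / sigma
Step 2: Substitute values: z = (74 - 50) / 8
Step 3: z = 24 / 8 = 3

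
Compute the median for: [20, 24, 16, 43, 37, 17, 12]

20

Step 1: Sort the data in ascending order: [12, 16, 17, 20, 24, 37, 43]
Step 2: The number of values is n = 7.
Step 3: Since n is odd, the median is the middle value at position 4: 20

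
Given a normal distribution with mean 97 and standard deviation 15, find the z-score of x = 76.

-1.4

Step 1: Recall the z-score formula: z = (x - mu) / sigma
Step 2: Substitute values: z = (76 - 97) / 15
Step 3: z = -21 / 15 = -1.4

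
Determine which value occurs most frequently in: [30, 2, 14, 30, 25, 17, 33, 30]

30

Step 1: Count the frequency of each value:
  2: appears 1 time(s)
  14: appears 1 time(s)
  17: appears 1 time(s)
  25: appears 1 time(s)
  30: appears 3 time(s)
  33: appears 1 time(s)
Step 2: The value 30 appears most frequently (3 times).
Step 3: Mode = 30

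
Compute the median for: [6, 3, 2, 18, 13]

6

Step 1: Sort the data in ascending order: [2, 3, 6, 13, 18]
Step 2: The number of values is n = 5.
Step 3: Since n is odd, the median is the middle value at position 3: 6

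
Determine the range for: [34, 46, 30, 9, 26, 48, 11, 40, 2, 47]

46

Step 1: Identify the maximum value: max = 48
Step 2: Identify the minimum value: min = 2
Step 3: Range = max - min = 48 - 2 = 46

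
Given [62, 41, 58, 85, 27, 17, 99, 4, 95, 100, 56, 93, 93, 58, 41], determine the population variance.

927.7956

Step 1: Compute the mean: (62 + 41 + 58 + 85 + 27 + 17 + 99 + 4 + 95 + 100 + 56 + 93 + 93 + 58 + 41) / 15 = 61.9333
Step 2: Compute squared deviations from the mean:
  (62 - 61.9333)^2 = 0.0044
  (41 - 61.9333)^2 = 438.2044
  (58 - 61.9333)^2 = 15.4711
  (85 - 61.9333)^2 = 532.0711
  (27 - 61.9333)^2 = 1220.3378
  (17 - 61.9333)^2 = 2019.0044
  (99 - 61.9333)^2 = 1373.9378
  (4 - 61.9333)^2 = 3356.2711
  (95 - 61.9333)^2 = 1093.4044
  (100 - 61.9333)^2 = 1449.0711
  (56 - 61.9333)^2 = 35.2044
  (93 - 61.9333)^2 = 965.1378
  (93 - 61.9333)^2 = 965.1378
  (58 - 61.9333)^2 = 15.4711
  (41 - 61.9333)^2 = 438.2044
Step 3: Sum of squared deviations = 13916.9333
Step 4: Population variance = 13916.9333 / 15 = 927.7956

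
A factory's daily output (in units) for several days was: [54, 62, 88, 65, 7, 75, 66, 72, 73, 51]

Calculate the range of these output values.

81

Step 1: Identify the maximum value: max = 88
Step 2: Identify the minimum value: min = 7
Step 3: Range = max - min = 88 - 7 = 81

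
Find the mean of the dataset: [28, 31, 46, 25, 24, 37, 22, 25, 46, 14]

29.8

Step 1: Sum all values: 28 + 31 + 46 + 25 + 24 + 37 + 22 + 25 + 46 + 14 = 298
Step 2: Count the number of values: n = 10
Step 3: Mean = sum / n = 298 / 10 = 29.8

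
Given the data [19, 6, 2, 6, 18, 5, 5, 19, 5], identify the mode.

5

Step 1: Count the frequency of each value:
  2: appears 1 time(s)
  5: appears 3 time(s)
  6: appears 2 time(s)
  18: appears 1 time(s)
  19: appears 2 time(s)
Step 2: The value 5 appears most frequently (3 times).
Step 3: Mode = 5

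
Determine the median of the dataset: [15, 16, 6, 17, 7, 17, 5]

15

Step 1: Sort the data in ascending order: [5, 6, 7, 15, 16, 17, 17]
Step 2: The number of values is n = 7.
Step 3: Since n is odd, the median is the middle value at position 4: 15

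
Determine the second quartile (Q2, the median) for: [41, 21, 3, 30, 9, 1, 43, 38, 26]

26

Step 1: Sort the data: [1, 3, 9, 21, 26, 30, 38, 41, 43]
Step 2: n = 9
Step 3: Q2 is the median. Since n is odd, it is the middle value at position 5: 26
Step 4: Q2 = 26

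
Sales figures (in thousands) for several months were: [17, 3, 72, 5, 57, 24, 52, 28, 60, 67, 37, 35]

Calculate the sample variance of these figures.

554.447

Step 1: Compute the mean: (17 + 3 + 72 + 5 + 57 + 24 + 52 + 28 + 60 + 67 + 37 + 35) / 12 = 38.0833
Step 2: Compute squared deviations from the mean:
  (17 - 38.0833)^2 = 444.5069
  (3 - 38.0833)^2 = 1230.8403
  (72 - 38.0833)^2 = 1150.3403
  (5 - 38.0833)^2 = 1094.5069
  (57 - 38.0833)^2 = 357.8403
  (24 - 38.0833)^2 = 198.3403
  (52 - 38.0833)^2 = 193.6736
  (28 - 38.0833)^2 = 101.6736
  (60 - 38.0833)^2 = 480.3403
  (67 - 38.0833)^2 = 836.1736
  (37 - 38.0833)^2 = 1.1736
  (35 - 38.0833)^2 = 9.5069
Step 3: Sum of squared deviations = 6098.9167
Step 4: Sample variance = 6098.9167 / 11 = 554.447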